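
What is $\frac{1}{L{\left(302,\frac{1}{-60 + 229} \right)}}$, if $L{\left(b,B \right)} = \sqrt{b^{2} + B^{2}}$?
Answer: $\frac{169 \sqrt{2604877445}}{2604877445} \approx 0.0033113$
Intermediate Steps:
$L{\left(b,B \right)} = \sqrt{B^{2} + b^{2}}$
$\frac{1}{L{\left(302,\frac{1}{-60 + 229} \right)}} = \frac{1}{\sqrt{\left(\frac{1}{-60 + 229}\right)^{2} + 302^{2}}} = \frac{1}{\sqrt{\left(\frac{1}{169}\right)^{2} + 91204}} = \frac{1}{\sqrt{\frac{1}{28561} + 91204}} = \frac{1}{\sqrt{\frac{2604877445}{28561}}} = \frac{1}{\frac{1}{169} \sqrt{2604877445}} = \frac{169 \sqrt{2604877445}}{2604877445}$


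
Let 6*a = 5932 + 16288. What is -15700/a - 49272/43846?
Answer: -11875266/2214223 ≈ -5.3632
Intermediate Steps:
a = 11110/3 (a = (5932 + 16288)/6 = (⅙)*22220 = 11110/3 ≈ 3703.3)
-15700/a - 49272/43846 = -15700/11110/3 - 49272/43846 = -15700*3/11110 - 49272*1/43846 = -4710/1111 - 24636/21923 = -11875266/2214223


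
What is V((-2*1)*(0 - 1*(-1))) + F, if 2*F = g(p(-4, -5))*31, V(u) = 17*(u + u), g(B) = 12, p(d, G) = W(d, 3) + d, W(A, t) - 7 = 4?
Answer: 118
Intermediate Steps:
W(A, t) = 11 (W(A, t) = 7 + 4 = 11)
p(d, G) = 11 + d
V(u) = 34*u (V(u) = 17*(2*u) = 34*u)
F = 186 (F = (12*31)/2 = (1/2)*372 = 186)
V((-2*1)*(0 - 1*(-1))) + F = 34*((-2*1)*(0 - 1*(-1))) + 186 = 34*(-2*(0 + 1)) + 186 = 34*(-2*1) + 186 = 34*(-2) + 186 = -68 + 186 = 118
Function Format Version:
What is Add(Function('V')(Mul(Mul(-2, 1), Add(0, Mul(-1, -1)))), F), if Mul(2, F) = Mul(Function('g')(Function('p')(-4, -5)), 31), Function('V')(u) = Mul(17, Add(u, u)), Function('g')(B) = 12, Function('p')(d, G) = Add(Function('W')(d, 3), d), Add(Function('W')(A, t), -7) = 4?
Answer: 118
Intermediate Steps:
Function('W')(A, t) = 11 (Function('W')(A, t) = Add(7, 4) = 11)
Function('p')(d, G) = Add(11, d)
Function('V')(u) = Mul(34, u) (Function('V')(u) = Mul(17, Mul(2, u)) = Mul(34, u))
F = 186 (F = Mul(Rational(1, 2), Mul(12, 31)) = Mul(Rational(1, 2), 372) = 186)
Add(Function('V')(Mul(Mul(-2, 1), Add(0, Mul(-1, -1)))), F) = Add(Mul(34, Mul(Mul(-2, 1), Add(0, Mul(-1, -1)))), 186) = Add(Mul(34, Mul(-2, Add(0, 1))), 186) = Add(Mul(34, Mul(-2, 1)), 186) = Add(Mul(34, -2), 186) = Add(-68, 186) = 118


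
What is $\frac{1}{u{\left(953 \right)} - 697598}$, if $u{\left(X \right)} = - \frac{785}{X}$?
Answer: $- \frac{953}{664811679} \approx -1.4335 \cdot 10^{-6}$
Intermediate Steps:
$\frac{1}{u{\left(953 \right)} - 697598} = \frac{1}{- \frac{785}{953} - 697598} = \frac{1}{- \frac{664811679}{953}} = - \frac{953}{664811679}$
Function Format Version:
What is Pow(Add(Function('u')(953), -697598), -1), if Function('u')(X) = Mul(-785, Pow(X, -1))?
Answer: Rational(-953, 664811679) ≈ -1.4335e-6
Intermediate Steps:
Pow(Add(Function('u')(953), -697598), -1) = Pow(Add(Mul(-785, Pow(953, -1)), -697598), -1) = Pow(Add(Mul(-785, Rational(1, 953)), -697598), -1) = Pow(Add(Rational(-785, 953), -697598), -1) = Pow(Rational(-664811679, 953), -1) = Rational(-953, 664811679)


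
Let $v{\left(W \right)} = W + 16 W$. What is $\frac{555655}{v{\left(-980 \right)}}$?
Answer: $- \frac{111131}{3332} \approx -33.353$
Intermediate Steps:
$v{\left(W \right)} = 17 W$
$\frac{555655}{v{\left(-980 \right)}} = \frac{555655}{17 \left(-980\right)} = \frac{555655}{-16660} = 555655 \left(- \frac{1}{16660}\right) = - \frac{111131}{3332}$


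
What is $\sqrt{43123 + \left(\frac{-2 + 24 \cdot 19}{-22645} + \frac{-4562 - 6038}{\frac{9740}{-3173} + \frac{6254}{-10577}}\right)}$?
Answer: $\frac{\sqrt{89056388491010784791879440145}}{1391126756845} \approx 214.52$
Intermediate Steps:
$\sqrt{43123 + \left(\frac{-2 + 24 \cdot 19}{-22645} + \frac{-4562 - 6038}{\frac{9740}{-3173} + \frac{6254}{-10577}}\right)} = \sqrt{43123 + \left(\left(-2 + 456\right) \left(- \frac{1}{22645}\right) + \frac{-4562 - 6038}{9740 \left(- \frac{1}{3173}\right) + 6254 \left(- \frac{1}{10577}\right)}\right)} = \sqrt{43123 - \left(\frac{454}{22645} + \frac{10600}{- \frac{9740}{3173} - \frac{6254}{10577}}\right)} = \sqrt{43123 - \left(\frac{454}{22645} + \frac{10600}{- \frac{122863922}{33560821}}\right)} = \sqrt{43123 - - \frac{4027891505078206}{1391126756845}} = \sqrt{43123 + \left(- \frac{454}{22645} + \frac{177872351300}{61431961}\right)} = \sqrt{43123 + \frac{4027891505078206}{1391126756845}} = \sqrt{\frac{64017450640505141}{1391126756845}} = \frac{\sqrt{89056388491010784791879440145}}{1391126756845}$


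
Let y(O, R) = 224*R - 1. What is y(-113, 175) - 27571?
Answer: 11628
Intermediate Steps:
y(O, R) = -1 + 224*R
y(-113, 175) - 27571 = (-1 + 224*175) - 27571 = (-1 + 39200) - 27571 = 39199 - 27571 = 11628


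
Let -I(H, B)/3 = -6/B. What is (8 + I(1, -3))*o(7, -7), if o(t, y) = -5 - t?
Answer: -24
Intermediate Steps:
I(H, B) = 18/B (I(H, B) = -(-18)/B = 18/B)
(8 + I(1, -3))*o(7, -7) = (8 + 18/(-3))*(-5 - 1*7) = (8 + 18*(-⅓))*(-5 - 7) = (8 - 6)*(-12) = 2*(-12) = -24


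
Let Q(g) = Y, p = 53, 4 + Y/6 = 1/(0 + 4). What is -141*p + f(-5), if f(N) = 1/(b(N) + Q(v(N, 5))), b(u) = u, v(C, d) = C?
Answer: -411017/55 ≈ -7473.0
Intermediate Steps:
Y = -45/2 (Y = -24 + 6/(0 + 4) = -24 + 6/4 = -24 + 6*(1/4) = -24 + 3/2 = -45/2 ≈ -22.500)
Q(g) = -45/2
f(N) = 1/(-45/2 + N) (f(N) = 1/(N - 45/2) = 1/(-45/2 + N))
-141*p + f(-5) = -141*53 + 2/(-45 + 2*(-5)) = -7473 + 2/(-45 - 10) = -7473 + 2/(-55) = -7473 + 2*(-1/55) = -7473 - 2/55 = -411017/55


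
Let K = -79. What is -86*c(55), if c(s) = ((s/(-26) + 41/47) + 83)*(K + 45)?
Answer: 146064034/611 ≈ 2.3906e+5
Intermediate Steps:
c(s) = -134028/47 + 17*s/13 (c(s) = ((s/(-26) + 41/47) + 83)*(-79 + 45) = ((s*(-1/26) + 41*(1/47)) + 83)*(-34) = ((-s/26 + 41/47) + 83)*(-34) = ((41/47 - s/26) + 83)*(-34) = (3942/47 - s/26)*(-34) = -134028/47 + 17*s/13)
-86*c(55) = -86*(-134028/47 + (17/13)*55) = -86*(-134028/47 + 935/13) = -86*(-1698419/611) = 146064034/611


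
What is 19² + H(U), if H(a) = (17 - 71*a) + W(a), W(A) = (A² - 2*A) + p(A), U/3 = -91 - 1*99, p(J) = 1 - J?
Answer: 367459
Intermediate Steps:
U = -570 (U = 3*(-91 - 1*99) = 3*(-91 - 99) = 3*(-190) = -570)
W(A) = 1 + A² - 3*A (W(A) = (A² - 2*A) + (1 - A) = 1 + A² - 3*A)
H(a) = 18 + a² - 74*a (H(a) = (17 - 71*a) + (1 + a² - 3*a) = 18 + a² - 74*a)
19² + H(U) = 19² + (18 + (-570)² - 74*(-570)) = 361 + (18 + 324900 + 42180) = 361 + 367098 = 367459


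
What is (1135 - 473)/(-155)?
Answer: -662/155 ≈ -4.2710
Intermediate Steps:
(1135 - 473)/(-155) = -1/155*662 = -662/155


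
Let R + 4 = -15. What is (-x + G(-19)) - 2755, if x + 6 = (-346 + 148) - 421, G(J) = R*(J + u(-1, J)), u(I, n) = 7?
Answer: -1902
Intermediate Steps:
R = -19 (R = -4 - 15 = -19)
G(J) = -133 - 19*J (G(J) = -19*(J + 7) = -19*(7 + J) = -133 - 19*J)
x = -625 (x = -6 + ((-346 + 148) - 421) = -6 + (-198 - 421) = -6 - 619 = -625)
(-x + G(-19)) - 2755 = (-1*(-625) + (-133 - 19*(-19))) - 2755 = (625 + (-133 + 361)) - 2755 = (625 + 228) - 2755 = 853 - 2755 = -1902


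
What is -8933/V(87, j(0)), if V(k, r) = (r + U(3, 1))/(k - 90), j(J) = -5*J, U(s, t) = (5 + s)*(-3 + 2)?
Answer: -26799/8 ≈ -3349.9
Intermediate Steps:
U(s, t) = -5 - s (U(s, t) = (5 + s)*(-1) = -5 - s)
V(k, r) = (-8 + r)/(-90 + k) (V(k, r) = (r + (-5 - 1*3))/(k - 90) = (r + (-5 - 3))/(-90 + k) = (r - 8)/(-90 + k) = (-8 + r)/(-90 + k))
-8933/V(87, j(0)) = -8933*(-90 + 87)/(-8 - 5*0) = -8933*(-3/(-8 + 0)) = -8933/((-1/3*(-8))) = -8933/8/3 = -8933*3/8 = -26799/8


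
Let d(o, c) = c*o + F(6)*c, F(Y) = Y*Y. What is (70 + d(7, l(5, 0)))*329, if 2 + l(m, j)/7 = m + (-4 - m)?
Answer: -571144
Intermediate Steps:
F(Y) = Y**2
l(m, j) = -42 (l(m, j) = -14 + 7*(m + (-4 - m)) = -14 + 7*(-4) = -14 - 28 = -42)
d(o, c) = 36*c + c*o (d(o, c) = c*o + 6**2*c = c*o + 36*c = 36*c + c*o)
(70 + d(7, l(5, 0)))*329 = (70 - 42*(36 + 7))*329 = (70 - 42*43)*329 = (70 - 1806)*329 = -1736*329 = -571144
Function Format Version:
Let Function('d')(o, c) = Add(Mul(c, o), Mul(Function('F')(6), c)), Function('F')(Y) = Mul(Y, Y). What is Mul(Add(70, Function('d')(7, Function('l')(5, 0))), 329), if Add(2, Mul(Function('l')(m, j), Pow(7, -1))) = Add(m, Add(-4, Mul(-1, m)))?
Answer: -571144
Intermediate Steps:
Function('F')(Y) = Pow(Y, 2)
Function('l')(m, j) = -42 (Function('l')(m, j) = Add(-14, Mul(7, Add(m, Add(-4, Mul(-1, m))))) = Add(-14, Mul(7, -4)) = Add(-14, -28) = -42)
Function('d')(o, c) = Add(Mul(36, c), Mul(c, o)) (Function('d')(o, c) = Add(Mul(c, o), Mul(Pow(6, 2), c)) = Add(Mul(c, o), Mul(36, c)) = Add(Mul(36, c), Mul(c, o)))
Mul(Add(70, Function('d')(7, Function('l')(5, 0))), 329) = Mul(Add(70, Mul(-42, Add(36, 7))), 329) = Mul(Add(70, Mul(-42, 43)), 329) = Mul(Add(70, -1806), 329) = Mul(-1736, 329) = -571144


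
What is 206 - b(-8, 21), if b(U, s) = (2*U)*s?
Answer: 542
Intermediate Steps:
b(U, s) = 2*U*s
206 - b(-8, 21) = 206 - 2*(-8)*21 = 206 - 1*(-336) = 206 + 336 = 542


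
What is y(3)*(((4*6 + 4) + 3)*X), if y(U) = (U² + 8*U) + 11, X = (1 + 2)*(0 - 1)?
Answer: -4092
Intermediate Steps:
X = -3 (X = 3*(-1) = -3)
y(U) = 11 + U² + 8*U
y(3)*(((4*6 + 4) + 3)*X) = (11 + 3² + 8*3)*(((4*6 + 4) + 3)*(-3)) = (11 + 9 + 24)*(((24 + 4) + 3)*(-3)) = 44*((28 + 3)*(-3)) = 44*(31*(-3)) = 44*(-93) = -4092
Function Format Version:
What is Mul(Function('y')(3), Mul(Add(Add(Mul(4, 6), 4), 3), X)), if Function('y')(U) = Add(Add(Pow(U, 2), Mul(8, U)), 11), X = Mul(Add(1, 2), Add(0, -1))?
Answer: -4092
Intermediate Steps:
X = -3 (X = Mul(3, -1) = -3)
Function('y')(U) = Add(11, Pow(U, 2), Mul(8, U))
Mul(Function('y')(3), Mul(Add(Add(Mul(4, 6), 4), 3), X)) = Mul(Add(11, Pow(3, 2), Mul(8, 3)), Mul(Add(Add(Mul(4, 6), 4), 3), -3)) = Mul(Add(11, 9, 24), Mul(Add(Add(24, 4), 3), -3)) = Mul(44, Mul(Add(28, 3), -3)) = Mul(44, Mul(31, -3)) = Mul(44, -93) = -4092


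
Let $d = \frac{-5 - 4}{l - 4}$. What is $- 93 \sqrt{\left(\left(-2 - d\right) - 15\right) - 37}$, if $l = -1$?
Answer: $- \frac{279 i \sqrt{155}}{5} \approx - 694.7 i$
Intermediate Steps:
$d = \frac{9}{5}$ ($d = \frac{-5 - 4}{-1 - 4} = - \frac{9}{-5} = \left(-9\right) \left(- \frac{1}{5}\right) = \frac{9}{5} \approx 1.8$)
$- 93 \sqrt{\left(\left(-2 - d\right) - 15\right) - 37} = - 93 \sqrt{\left(\left(-2 - \frac{9}{5}\right) - 15\right) - 37} = - 93 \sqrt{\left(- \frac{19}{5} - 15\right) - 37} = - 93 \sqrt{- \frac{94}{5} - 37} = - 93 \sqrt{- \frac{279}{5}} = - 93 \frac{3 i \sqrt{155}}{5} = - \frac{279 i \sqrt{155}}{5}$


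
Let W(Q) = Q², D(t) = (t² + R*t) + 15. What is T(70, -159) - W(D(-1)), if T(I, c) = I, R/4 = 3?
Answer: 54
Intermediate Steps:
R = 12 (R = 4*3 = 12)
D(t) = 15 + t² + 12*t (D(t) = (t² + 12*t) + 15 = 15 + t² + 12*t)
T(70, -159) - W(D(-1)) = 70 - (15 + (-1)² + 12*(-1))² = 70 - (15 + 1 - 12)² = 70 - 1*4² = 70 - 1*16 = 70 - 16 = 54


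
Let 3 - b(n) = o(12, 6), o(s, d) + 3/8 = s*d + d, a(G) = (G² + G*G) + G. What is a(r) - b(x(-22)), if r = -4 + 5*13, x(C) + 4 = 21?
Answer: 60621/8 ≈ 7577.6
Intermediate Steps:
x(C) = 17 (x(C) = -4 + 21 = 17)
r = 61 (r = -4 + 65 = 61)
a(G) = G + 2*G² (a(G) = (G² + G²) + G = 2*G² + G = G + 2*G²)
o(s, d) = -3/8 + d + d*s (o(s, d) = -3/8 + (s*d + d) = -3/8 + (d*s + d) = -3/8 + (d + d*s) = -3/8 + d + d*s)
b(n) = -597/8 (b(n) = 3 - (-3/8 + 6 + 6*12) = 3 - (-3/8 + 6 + 72) = 3 - 1*621/8 = 3 - 621/8 = -597/8)
a(r) - b(x(-22)) = 61*(1 + 2*61) - 1*(-597/8) = 61*(1 + 122) + 597/8 = 61*123 + 597/8 = 7503 + 597/8 = 60621/8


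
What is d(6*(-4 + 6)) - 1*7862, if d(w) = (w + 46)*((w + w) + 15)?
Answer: -5600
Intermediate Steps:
d(w) = (15 + 2*w)*(46 + w) (d(w) = (46 + w)*(2*w + 15) = (46 + w)*(15 + 2*w) = (15 + 2*w)*(46 + w))
d(6*(-4 + 6)) - 1*7862 = (690 + 2*(6*(-4 + 6))**2 + 107*(6*(-4 + 6))) - 1*7862 = (690 + 2*(6*2)**2 + 107*(6*2)) - 7862 = (690 + 2*12**2 + 107*12) - 7862 = (690 + 2*144 + 1284) - 7862 = (690 + 288 + 1284) - 7862 = 2262 - 7862 = -5600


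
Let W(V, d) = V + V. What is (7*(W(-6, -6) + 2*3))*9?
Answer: -378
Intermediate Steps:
W(V, d) = 2*V
(7*(W(-6, -6) + 2*3))*9 = (7*(2*(-6) + 2*3))*9 = (7*(-12 + 6))*9 = (7*(-6))*9 = -42*9 = -378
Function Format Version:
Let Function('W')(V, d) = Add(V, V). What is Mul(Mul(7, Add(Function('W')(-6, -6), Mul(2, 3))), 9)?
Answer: -378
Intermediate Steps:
Function('W')(V, d) = Mul(2, V)
Mul(Mul(7, Add(Function('W')(-6, -6), Mul(2, 3))), 9) = Mul(Mul(7, Add(Mul(2, -6), Mul(2, 3))), 9) = Mul(Mul(7, Add(-12, 6)), 9) = Mul(Mul(7, -6), 9) = Mul(-42, 9) = -378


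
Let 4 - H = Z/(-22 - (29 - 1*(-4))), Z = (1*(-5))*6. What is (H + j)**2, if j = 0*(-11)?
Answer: 1444/121 ≈ 11.934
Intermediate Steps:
j = 0
Z = -30 (Z = -5*6 = -30)
H = 38/11 (H = 4 - (-30)/(-22 - (29 - 1*(-4))) = 4 - (-30)/(-22 - (29 + 4)) = 4 - (-30)/(-22 - 1*33) = 4 - (-30)/(-22 - 33) = 4 - (-30)/(-55) = 4 - (-30)*(-1)/55 = 4 - 1*6/11 = 4 - 6/11 = 38/11 ≈ 3.4545)
(H + j)**2 = (38/11 + 0)**2 = (38/11)**2 = 1444/121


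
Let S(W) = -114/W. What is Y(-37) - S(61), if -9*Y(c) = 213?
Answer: -3989/183 ≈ -21.798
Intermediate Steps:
Y(c) = -71/3 (Y(c) = -⅑*213 = -71/3)
Y(-37) - S(61) = -71/3 - (-114)/61 = -71/3 - 1*(-114/61) = -71/3 + 114/61 = -3989/183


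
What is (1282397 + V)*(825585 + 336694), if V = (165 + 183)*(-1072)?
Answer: 1056907948139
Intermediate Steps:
V = -373056 (V = 348*(-1072) = -373056)
(1282397 + V)*(825585 + 336694) = (1282397 - 373056)*(825585 + 336694) = 909341*1162279 = 1056907948139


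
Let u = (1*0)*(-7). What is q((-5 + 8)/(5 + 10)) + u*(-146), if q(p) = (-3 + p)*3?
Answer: -42/5 ≈ -8.4000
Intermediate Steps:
q(p) = -9 + 3*p
u = 0 (u = 0*(-7) = 0)
q((-5 + 8)/(5 + 10)) + u*(-146) = (-9 + 3*((-5 + 8)/(5 + 10))) + 0*(-146) = (-9 + 3*(3/15)) + 0 = (-9 + 3*(3*(1/15))) + 0 = (-9 + 3*(⅕)) + 0 = (-9 + ⅗) + 0 = -42/5 + 0 = -42/5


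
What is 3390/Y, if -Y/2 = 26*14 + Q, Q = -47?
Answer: -1695/317 ≈ -5.3470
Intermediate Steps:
Y = -634 (Y = -2*(26*14 - 47) = -2*(364 - 47) = -2*317 = -634)
3390/Y = 3390/(-634) = 3390*(-1/634) = -1695/317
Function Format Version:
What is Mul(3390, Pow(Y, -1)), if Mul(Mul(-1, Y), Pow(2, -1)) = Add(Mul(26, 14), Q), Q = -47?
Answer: Rational(-1695, 317) ≈ -5.3470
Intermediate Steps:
Y = -634 (Y = Mul(-2, Add(Mul(26, 14), -47)) = Mul(-2, Add(364, -47)) = Mul(-2, 317) = -634)
Mul(3390, Pow(Y, -1)) = Mul(3390, Pow(-634, -1)) = Mul(3390, Rational(-1, 634)) = Rational(-1695, 317)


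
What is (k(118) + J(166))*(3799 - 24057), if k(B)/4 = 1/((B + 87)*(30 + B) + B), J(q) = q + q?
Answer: -102425055740/15229 ≈ -6.7257e+6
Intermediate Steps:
J(q) = 2*q
k(B) = 4/(B + (30 + B)*(87 + B)) (k(B) = 4/((B + 87)*(30 + B) + B) = 4/((87 + B)*(30 + B) + B) = 4/((30 + B)*(87 + B) + B) = 4/(B + (30 + B)*(87 + B)))
(k(118) + J(166))*(3799 - 24057) = (4/(2610 + 118**2 + 118*118) + 2*166)*(3799 - 24057) = (4/(2610 + 13924 + 13924) + 332)*(-20258) = (4/30458 + 332)*(-20258) = (4*(1/30458) + 332)*(-20258) = (2/15229 + 332)*(-20258) = (5056030/15229)*(-20258) = -102425055740/15229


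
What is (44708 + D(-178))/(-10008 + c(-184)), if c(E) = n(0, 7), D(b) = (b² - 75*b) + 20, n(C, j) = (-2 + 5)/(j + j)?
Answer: -1256668/140109 ≈ -8.9692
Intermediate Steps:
n(C, j) = 3/(2*j) (n(C, j) = 3/((2*j)) = 3*(1/(2*j)) = 3/(2*j))
D(b) = 20 + b² - 75*b
c(E) = 3/14 (c(E) = (3/2)/7 = (3/2)*(⅐) = 3/14)
(44708 + D(-178))/(-10008 + c(-184)) = (44708 + (20 + (-178)² - 75*(-178)))/(-10008 + 3/14) = (44708 + (20 + 31684 + 13350))/(-140109/14) = (44708 + 45054)*(-14/140109) = 89762*(-14/140109) = -1256668/140109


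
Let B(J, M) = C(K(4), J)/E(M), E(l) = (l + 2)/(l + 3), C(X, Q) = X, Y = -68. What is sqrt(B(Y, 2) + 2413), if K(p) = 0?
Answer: sqrt(2413) ≈ 49.122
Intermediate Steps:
E(l) = (2 + l)/(3 + l)
B(J, M) = 0 (B(J, M) = 0/(((2 + M)/(3 + M))) = 0*((3 + M)/(2 + M)) = 0)
sqrt(B(Y, 2) + 2413) = sqrt(0 + 2413) = sqrt(2413)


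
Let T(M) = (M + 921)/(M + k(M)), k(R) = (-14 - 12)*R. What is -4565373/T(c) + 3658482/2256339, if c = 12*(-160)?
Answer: 18312940845491834/83484543 ≈ 2.1936e+8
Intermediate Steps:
k(R) = -26*R
c = -1920
T(M) = -(921 + M)/(25*M) (T(M) = (M + 921)/(M - 26*M) = (921 + M)/((-25*M)) = (921 + M)*(-1/(25*M)) = -(921 + M)/(25*M))
-4565373/T(c) + 3658482/2256339 = -4565373*(-48000/(-921 - 1*(-1920))) + 3658482/2256339 = -4565373*(-48000/(-921 + 1920)) + 3658482*(1/2256339) = -4565373/((1/25)*(-1/1920)*999) + 1219494/752113 = -4565373/(-333/16000) + 1219494/752113 = -4565373*(-16000/333) + 1219494/752113 = 24348656000/111 + 1219494/752113 = 18312940845491834/83484543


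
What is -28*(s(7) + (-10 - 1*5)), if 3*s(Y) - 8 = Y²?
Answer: -112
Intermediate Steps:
s(Y) = 8/3 + Y²/3
-28*(s(7) + (-10 - 1*5)) = -28*((8/3 + (⅓)*7²) + (-10 - 1*5)) = -28*((8/3 + (⅓)*49) + (-10 - 5)) = -28*((8/3 + 49/3) - 15) = -28*(19 - 15) = -28*4 = -112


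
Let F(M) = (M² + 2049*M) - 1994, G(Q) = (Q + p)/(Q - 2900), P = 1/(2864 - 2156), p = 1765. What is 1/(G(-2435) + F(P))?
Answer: -534848688/1064873225065 ≈ -0.00050227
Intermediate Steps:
P = 1/708 ≈ 0.0014124
G(Q) = (1765 + Q)/(-2900 + Q) (G(Q) = (Q + 1765)/(Q - 2900) = (1765 + Q)/(-2900 + Q))
F(M) = -1994 + M² + 2049*M
1/(G(-2435) + F(P)) = 1/((1765 - 2435)/(-2900 - 2435) + (-1994 + (1/708)² + 2049*(1/708))) = 1/(-670/(-5335) + (-1994 + 1/501264 + 683/236)) = 1/(-1/5335*(-670) - 998069723/501264) = 1/(134/1067 - 998069723/501264) = 1/(-1064873225065/534848688) = -534848688/1064873225065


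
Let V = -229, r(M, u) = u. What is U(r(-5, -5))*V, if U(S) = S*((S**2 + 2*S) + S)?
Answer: 11450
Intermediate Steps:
U(S) = S*(S**2 + 3*S)
U(r(-5, -5))*V = ((-5)**2*(3 - 5))*(-229) = (25*(-2))*(-229) = -50*(-229) = 11450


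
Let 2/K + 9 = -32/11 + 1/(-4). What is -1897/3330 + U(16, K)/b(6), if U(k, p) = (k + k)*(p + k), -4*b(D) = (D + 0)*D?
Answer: -4052935/71262 ≈ -56.874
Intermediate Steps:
b(D) = -D²/4 (b(D) = -(D + 0)*D/4 = -D*D/4 = -D²/4)
K = -88/535 (K = 2/(-9 + (-32/11 + 1/(-4))) = 2/(-9 + (-32*1/11 + 1*(-¼))) = 2/(-9 + (-32/11 - ¼)) = 2/(-9 - 139/44) = 2/(-535/44) = 2*(-44/535) = -88/535 ≈ -0.16449)
U(k, p) = 2*k*(k + p) (U(k, p) = (2*k)*(k + p) = 2*k*(k + p))
-1897/3330 + U(16, K)/b(6) = -1897/3330 + (2*16*(16 - 88/535))/((-¼*6²)) = -1897*1/3330 + (2*16*(8472/535))/((-¼*36)) = -1897/3330 + (271104/535)/(-9) = -1897/3330 + (271104/535)*(-⅑) = -1897/3330 - 90368/1605 = -4052935/71262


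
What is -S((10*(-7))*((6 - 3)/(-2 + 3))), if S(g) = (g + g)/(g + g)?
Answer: -1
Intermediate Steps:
S(g) = 1 (S(g) = (2*g)/((2*g)) = (2*g)*(1/(2*g)) = 1)
-S((10*(-7))*((6 - 3)/(-2 + 3))) = -1*1 = -1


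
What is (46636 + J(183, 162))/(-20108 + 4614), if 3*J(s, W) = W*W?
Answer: -27692/7747 ≈ -3.5745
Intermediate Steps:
J(s, W) = W²/3 (J(s, W) = (W*W)/3 = W²/3)
(46636 + J(183, 162))/(-20108 + 4614) = (46636 + (⅓)*162²)/(-20108 + 4614) = (46636 + (⅓)*26244)/(-15494) = (46636 + 8748)*(-1/15494) = 55384*(-1/15494) = -27692/7747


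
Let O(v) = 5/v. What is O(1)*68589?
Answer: 342945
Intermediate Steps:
O(1)*68589 = (5/1)*68589 = (5*1)*68589 = 5*68589 = 342945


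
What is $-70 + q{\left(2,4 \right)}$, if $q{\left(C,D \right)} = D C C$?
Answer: $-54$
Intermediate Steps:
$q{\left(C,D \right)} = D C^{2}$
$-70 + q{\left(2,4 \right)} = -70 + 4 \cdot 2^{2} = -70 + 4 \cdot 4 = -70 + 16 = -54$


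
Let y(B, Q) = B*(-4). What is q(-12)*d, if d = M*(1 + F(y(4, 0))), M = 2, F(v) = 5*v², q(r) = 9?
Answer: 23058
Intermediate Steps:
y(B, Q) = -4*B
d = 2562 (d = 2*(1 + 5*(-4*4)²) = 2*(1 + 5*(-16)²) = 2*(1 + 5*256) = 2*(1 + 1280) = 2*1281 = 2562)
q(-12)*d = 9*2562 = 23058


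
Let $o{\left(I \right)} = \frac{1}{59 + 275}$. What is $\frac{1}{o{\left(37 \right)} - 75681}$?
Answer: $- \frac{334}{25277453} \approx -1.3213 \cdot 10^{-5}$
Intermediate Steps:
$o{\left(I \right)} = \frac{1}{334}$
$\frac{1}{o{\left(37 \right)} - 75681} = \frac{1}{\frac{1}{334} - 75681} = \frac{1}{- \frac{25277453}{334}} = - \frac{334}{25277453}$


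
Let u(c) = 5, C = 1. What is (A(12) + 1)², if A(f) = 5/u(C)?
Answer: 4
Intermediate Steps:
A(f) = 1 (A(f) = 5/5 = 5*(⅕) = 1)
(A(12) + 1)² = (1 + 1)² = 2² = 4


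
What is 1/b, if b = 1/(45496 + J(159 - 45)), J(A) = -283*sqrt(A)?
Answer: 45496 - 283*sqrt(114) ≈ 42474.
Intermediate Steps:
b = 1/(45496 - 283*sqrt(114)) (b = 1/(45496 - 283*sqrt(159 - 45)) = 1/(45496 - 283*sqrt(114)) ≈ 2.3544e-5)
1/b = 1/(22748/1030377935 + 283*sqrt(114)/2060755870)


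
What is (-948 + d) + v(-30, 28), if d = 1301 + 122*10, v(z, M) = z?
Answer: 1543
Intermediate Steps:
d = 2521 (d = 1301 + 1220 = 2521)
(-948 + d) + v(-30, 28) = (-948 + 2521) - 30 = 1573 - 30 = 1543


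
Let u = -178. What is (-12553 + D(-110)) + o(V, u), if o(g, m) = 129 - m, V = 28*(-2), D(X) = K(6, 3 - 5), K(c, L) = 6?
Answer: -12240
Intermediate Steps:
D(X) = 6
V = -56
(-12553 + D(-110)) + o(V, u) = (-12553 + 6) + (129 - 1*(-178)) = -12547 + (129 + 178) = -12547 + 307 = -12240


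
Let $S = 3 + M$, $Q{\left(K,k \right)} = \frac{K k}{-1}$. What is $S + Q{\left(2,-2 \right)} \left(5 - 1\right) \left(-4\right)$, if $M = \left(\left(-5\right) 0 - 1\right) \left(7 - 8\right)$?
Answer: $-60$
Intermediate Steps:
$Q{\left(K,k \right)} = - K k$ ($Q{\left(K,k \right)} = K k \left(-1\right) = - K k$)
$M = 1$ ($M = \left(0 - 1\right) \left(-1\right) = \left(-1\right) \left(-1\right) = 1$)
$S = 4$ ($S = 3 + 1 = 4$)
$S + Q{\left(2,-2 \right)} \left(5 - 1\right) \left(-4\right) = 4 + \left(-1\right) 2 \left(-2\right) \left(5 - 1\right) \left(-4\right) = 4 + 4 \cdot 4 \left(-4\right) = 4 + 4 \left(-16\right) = 4 - 64 = -60$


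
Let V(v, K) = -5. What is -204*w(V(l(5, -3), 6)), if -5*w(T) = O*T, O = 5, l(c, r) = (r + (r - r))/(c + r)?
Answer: -1020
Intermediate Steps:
l(c, r) = r/(c + r) (l(c, r) = (r + 0)/(c + r) = r/(c + r))
w(T) = -T
-204*w(V(l(5, -3), 6)) = -(-204)*(-5) = -204*5 = -1020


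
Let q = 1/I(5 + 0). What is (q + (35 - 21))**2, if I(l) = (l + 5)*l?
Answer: 491401/2500 ≈ 196.56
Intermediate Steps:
I(l) = l*(5 + l) (I(l) = (5 + l)*l = l*(5 + l))
q = 1/50 (q = 1/((5 + 0)*(5 + (5 + 0))) = 1/(5*(5 + 5)) = 1/(5*10) = 1/50 ≈ 0.020000)
(q + (35 - 21))**2 = (1/50 + (35 - 21))**2 = (1/50 + 14)**2 = (701/50)**2 = 491401/2500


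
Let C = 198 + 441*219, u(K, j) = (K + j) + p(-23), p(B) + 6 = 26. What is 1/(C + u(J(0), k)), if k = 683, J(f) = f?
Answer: 1/97480 ≈ 1.0259e-5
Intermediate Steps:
p(B) = 20 (p(B) = -6 + 26 = 20)
u(K, j) = 20 + K + j (u(K, j) = (K + j) + 20 = 20 + K + j)
C = 96777 (C = 198 + 96579 = 96777)
1/(C + u(J(0), k)) = 1/(96777 + (20 + 0 + 683)) = 1/(96777 + 703) = 1/97480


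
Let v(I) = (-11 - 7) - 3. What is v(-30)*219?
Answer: -4599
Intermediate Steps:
v(I) = -21 (v(I) = -18 - 3 = -21)
v(-30)*219 = -21*219 = -4599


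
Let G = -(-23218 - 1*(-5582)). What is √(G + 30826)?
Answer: √48462 ≈ 220.14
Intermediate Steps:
G = 17636 (G = -(-23218 + 5582) = -1*(-17636) = 17636)
√(G + 30826) = √(17636 + 30826) = √48462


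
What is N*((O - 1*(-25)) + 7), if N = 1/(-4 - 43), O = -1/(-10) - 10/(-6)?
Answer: -1013/1410 ≈ -0.71844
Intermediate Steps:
O = 53/30 (O = -1*(-1/10) - 10*(-1/6) = 1/10 + 5/3 = 53/30 ≈ 1.7667)
N = -1/47 (N = 1/(-47) = -1/47 ≈ -0.021277)
N*((O - 1*(-25)) + 7) = -((53/30 - 1*(-25)) + 7)/47 = -((53/30 + 25) + 7)/47 = -(803/30 + 7)/47 = -1/47*1013/30 = -1013/1410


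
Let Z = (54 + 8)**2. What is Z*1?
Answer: 3844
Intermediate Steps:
Z = 3844 (Z = 62**2 = 3844)
Z*1 = 3844*1 = 3844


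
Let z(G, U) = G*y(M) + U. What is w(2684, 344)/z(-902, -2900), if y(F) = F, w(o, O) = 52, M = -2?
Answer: -13/274 ≈ -0.047445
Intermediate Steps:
z(G, U) = U - 2*G (z(G, U) = G*(-2) + U = -2*G + U = U - 2*G)
w(2684, 344)/z(-902, -2900) = 52/(-2900 - 2*(-902)) = 52/(-2900 + 1804) = 52/(-1096) = 52*(-1/1096) = -13/274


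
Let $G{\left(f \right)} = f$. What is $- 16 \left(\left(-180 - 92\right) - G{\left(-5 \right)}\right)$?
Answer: $4272$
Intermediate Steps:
$- 16 \left(\left(-180 - 92\right) - G{\left(-5 \right)}\right) = - 16 \left(\left(-180 - 92\right) - -5\right) = - 16 \left(\left(-180 - 92\right) + 5\right) = - 16 \left(-272 + 5\right) = \left(-16\right) \left(-267\right) = 4272$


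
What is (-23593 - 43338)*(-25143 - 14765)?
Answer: 2671082348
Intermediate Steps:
(-23593 - 43338)*(-25143 - 14765) = -66931*(-39908) = 2671082348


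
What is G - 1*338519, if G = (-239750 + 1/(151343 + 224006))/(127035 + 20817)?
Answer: -18786574383627361/55496100348 ≈ -3.3852e+5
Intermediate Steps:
G = -89989922749/55496100348 (G = (-239750 + 1/375349)/147852 = (-239750 + 1/375349)*(1/147852) = -89989922749/375349*1/147852 = -89989922749/55496100348 ≈ -1.6216)
G - 1*338519 = -89989922749/55496100348 - 1*338519 = -89989922749/55496100348 - 338519 = -18786574383627361/55496100348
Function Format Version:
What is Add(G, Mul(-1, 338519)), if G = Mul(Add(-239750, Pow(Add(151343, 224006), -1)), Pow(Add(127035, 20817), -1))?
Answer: Rational(-18786574383627361, 55496100348) ≈ -3.3852e+5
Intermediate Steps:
G = Rational(-89989922749, 55496100348) (G = Mul(Add(-239750, Pow(375349, -1)), Pow(147852, -1)) = Mul(Add(-239750, Rational(1, 375349)), Rational(1, 147852)) = Mul(Rational(-89989922749, 375349), Rational(1, 147852)) = Rational(-89989922749, 55496100348) ≈ -1.6216)
Add(G, Mul(-1, 338519)) = Add(Rational(-89989922749, 55496100348), Mul(-1, 338519)) = Add(Rational(-89989922749, 55496100348), -338519) = Rational(-18786574383627361, 55496100348)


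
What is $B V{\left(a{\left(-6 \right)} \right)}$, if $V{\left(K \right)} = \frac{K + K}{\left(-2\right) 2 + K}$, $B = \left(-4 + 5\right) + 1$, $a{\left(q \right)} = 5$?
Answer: $20$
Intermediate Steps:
$B = 2$ ($B = 1 + 1 = 2$)
$V{\left(K \right)} = \frac{2 K}{-4 + K}$
$B V{\left(a{\left(-6 \right)} \right)} = 2 \cdot 2 \cdot 5 \frac{1}{-4 + 5} = 2 \cdot 2 \cdot 5 \cdot 1^{-1} = 2 \cdot 2 \cdot 5 \cdot 1 = 2 \cdot 10 = 20$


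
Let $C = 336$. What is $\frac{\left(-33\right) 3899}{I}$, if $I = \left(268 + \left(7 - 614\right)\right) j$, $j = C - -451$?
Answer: $\frac{42889}{88931} \approx 0.48227$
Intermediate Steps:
$j = 787$ ($j = 336 - -451 = 336 + 451 = 787$)
$I = -266793$ ($I = \left(268 + \left(7 - 614\right)\right) 787 = \left(268 - 607\right) 787 = \left(-339\right) 787 = -266793$)
$\frac{\left(-33\right) 3899}{I} = \frac{\left(-33\right) 3899}{-266793} = \left(-128667\right) \left(- \frac{1}{266793}\right) = \frac{42889}{88931}$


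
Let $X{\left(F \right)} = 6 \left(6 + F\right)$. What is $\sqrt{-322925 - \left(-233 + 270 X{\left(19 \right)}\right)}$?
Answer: $2 i \sqrt{90798} \approx 602.65 i$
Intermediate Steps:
$X{\left(F \right)} = 36 + 6 F$
$\sqrt{-322925 - \left(-233 + 270 X{\left(19 \right)}\right)} = \sqrt{-322925 + \left(- 270 \left(36 + 6 \cdot 19\right) + 233\right)} = \sqrt{-322925 + \left(- 270 \left(36 + 114\right) + 233\right)} = \sqrt{-322925 + \left(\left(-270\right) 150 + 233\right)} = \sqrt{-322925 + \left(-40500 + 233\right)} = \sqrt{-322925 - 40267} = \sqrt{-363192} = 2 i \sqrt{90798}$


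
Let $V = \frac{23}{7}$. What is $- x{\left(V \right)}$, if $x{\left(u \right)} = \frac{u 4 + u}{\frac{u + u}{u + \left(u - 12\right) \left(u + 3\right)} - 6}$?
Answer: $\frac{58029}{21644} \approx 2.6811$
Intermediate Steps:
$V = \frac{23}{7}$ ($V = 23 \cdot \frac{1}{7} = \frac{23}{7} \approx 3.2857$)
$x{\left(u \right)} = \frac{5 u}{-6 + \frac{2 u}{u + \left(-12 + u\right) \left(3 + u\right)}}$ ($x{\left(u \right)} = \frac{4 u + u}{\frac{2 u}{u + \left(-12 + u\right) \left(3 + u\right)} - 6} = \frac{5 u}{\frac{2 u}{u + \left(-12 + u\right) \left(3 + u\right)} - 6} = \frac{5 u}{-6 + \frac{2 u}{u + \left(-12 + u\right) \left(3 + u\right)}}$)
$- x{\left(V \right)} = - \frac{5 \cdot 23 \left(36 - \left(\frac{23}{7}\right)^{2} + 8 \cdot \frac{23}{7}\right)}{2 \cdot 7 \left(-108 - \frac{575}{7} + 3 \left(\frac{23}{7}\right)^{2}\right)} = - \frac{5 \cdot 23 \left(36 - \frac{529}{49} + \frac{184}{7}\right)}{2 \cdot 7 \left(-108 - \frac{575}{7} + 3 \cdot \frac{529}{49}\right)} = - \frac{5 \cdot 23 \left(36 - \frac{529}{49} + \frac{184}{7}\right)}{2 \cdot 7 \left(-108 - \frac{575}{7} + \frac{1587}{49}\right)} = - \frac{5 \cdot 23 \cdot 2523}{2 \cdot 7 \left(- \frac{7730}{49}\right) 49} = - \frac{5 \cdot 23 \left(-49\right) 2523}{2 \cdot 7 \cdot 7730 \cdot 49} = \left(-1\right) \left(- \frac{58029}{21644}\right) = \frac{58029}{21644}$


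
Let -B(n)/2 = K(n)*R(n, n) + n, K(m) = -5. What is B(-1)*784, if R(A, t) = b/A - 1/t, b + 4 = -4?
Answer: 72128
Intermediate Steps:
b = -8 (b = -4 - 4 = -8)
R(A, t) = -1/t - 8/A (R(A, t) = -8/A - 1/t = -1/t - 8/A)
B(n) = -90/n - 2*n (B(n) = -2*(-5*(-1/n - 8/n) + n) = -2*(-(-45)/n + n) = -2*(45/n + n) = -2*(n + 45/n) = -90/n - 2*n)
B(-1)*784 = (-90/(-1) - 2*(-1))*784 = (-90*(-1) + 2)*784 = (90 + 2)*784 = 92*784 = 72128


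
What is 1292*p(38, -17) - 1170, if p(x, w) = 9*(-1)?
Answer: -12798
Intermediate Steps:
p(x, w) = -9
1292*p(38, -17) - 1170 = 1292*(-9) - 1170 = -11628 - 1170 = -12798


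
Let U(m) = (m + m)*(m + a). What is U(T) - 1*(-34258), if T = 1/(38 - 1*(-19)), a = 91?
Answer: 111314618/3249 ≈ 34261.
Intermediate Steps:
T = 1/57 (T = 1/(38 + 19) = 1/57 ≈ 0.017544)
U(m) = 2*m*(91 + m) (U(m) = (m + m)*(m + 91) = (2*m)*(91 + m) = 2*m*(91 + m))
U(T) - 1*(-34258) = 2*(1/57)*(91 + 1/57) - 1*(-34258) = 2*(1/57)*(5188/57) + 34258 = 10376/3249 + 34258 = 111314618/3249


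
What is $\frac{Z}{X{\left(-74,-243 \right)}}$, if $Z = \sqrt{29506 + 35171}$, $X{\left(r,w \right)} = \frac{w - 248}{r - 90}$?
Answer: $\frac{164 \sqrt{64677}}{491} \approx 84.945$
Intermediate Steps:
$X{\left(r,w \right)} = \frac{-248 + w}{-90 + r}$
$Z = \sqrt{64677} \approx 254.32$
$\frac{Z}{X{\left(-74,-243 \right)}} = \frac{\sqrt{64677}}{\frac{1}{-90 - 74} \left(-248 - 243\right)} = \frac{\sqrt{64677}}{\frac{1}{-164} \left(-491\right)} = \frac{\sqrt{64677}}{\left(- \frac{1}{164}\right) \left(-491\right)} = \frac{\sqrt{64677}}{\frac{491}{164}} = \sqrt{64677} \cdot \frac{164}{491} = \frac{164 \sqrt{64677}}{491}$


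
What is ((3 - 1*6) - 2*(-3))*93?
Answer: 279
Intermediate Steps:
((3 - 1*6) - 2*(-3))*93 = ((3 - 6) + 6)*93 = (-3 + 6)*93 = 3*93 = 279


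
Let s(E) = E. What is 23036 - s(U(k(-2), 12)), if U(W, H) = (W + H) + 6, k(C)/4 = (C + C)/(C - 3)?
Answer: 115074/5 ≈ 23015.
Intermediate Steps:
k(C) = 8*C/(-3 + C) (k(C) = 4*((C + C)/(C - 3)) = 4*((2*C)/(-3 + C)) = 4*(2*C/(-3 + C)) = 8*C/(-3 + C))
U(W, H) = 6 + H + W (U(W, H) = (H + W) + 6 = 6 + H + W)
23036 - s(U(k(-2), 12)) = 23036 - (6 + 12 + 8*(-2)/(-3 - 2)) = 23036 - (6 + 12 + 8*(-2)/(-5)) = 23036 - (6 + 12 + 8*(-2)*(-1/5)) = 23036 - (6 + 12 + 16/5) = 23036 - 1*106/5 = 23036 - 106/5 = 115074/5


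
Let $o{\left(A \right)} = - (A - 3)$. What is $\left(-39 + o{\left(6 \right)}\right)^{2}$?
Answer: $1764$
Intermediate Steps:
$o{\left(A \right)} = 3 - A$ ($o{\left(A \right)} = - (-3 + A) = 3 - A$)
$\left(-39 + o{\left(6 \right)}\right)^{2} = \left(-39 + \left(3 - 6\right)\right)^{2} = \left(-39 - 3\right)^{2} = \left(-42\right)^{2} = 1764$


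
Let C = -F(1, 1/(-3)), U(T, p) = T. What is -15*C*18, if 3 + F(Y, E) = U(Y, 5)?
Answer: -540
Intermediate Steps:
F(Y, E) = -3 + Y
C = 2 (C = -(-3 + 1) = -1*(-2) = 2)
-15*C*18 = -15*2*18 = -30*18 = -540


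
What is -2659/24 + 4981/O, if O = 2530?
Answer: -3303863/30360 ≈ -108.82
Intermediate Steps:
-2659/24 + 4981/O = -2659/24 + 4981/2530 = -3303863/30360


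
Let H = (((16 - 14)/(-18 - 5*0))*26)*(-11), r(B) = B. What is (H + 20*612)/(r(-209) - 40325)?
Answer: -55223/182403 ≈ -0.30275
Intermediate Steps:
H = 286/9 (H = ((2/(-18 + 0))*26)*(-11) = ((2/(-18))*26)*(-11) = ((2*(-1/18))*26)*(-11) = -⅑*26*(-11) = -26/9*(-11) = 286/9 ≈ 31.778)
(H + 20*612)/(r(-209) - 40325) = (286/9 + 20*612)/(-209 - 40325) = (286/9 + 12240)/(-40534) = (110446/9)*(-1/40534) = -55223/182403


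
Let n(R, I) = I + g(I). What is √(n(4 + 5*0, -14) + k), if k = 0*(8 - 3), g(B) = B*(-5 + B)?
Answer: 6*√7 ≈ 15.875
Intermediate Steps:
n(R, I) = I + I*(-5 + I)
k = 0 (k = 0*5 = 0)
√(n(4 + 5*0, -14) + k) = √(-14*(-4 - 14) + 0) = √(-14*(-18) + 0) = √(252 + 0) = √252 = 6*√7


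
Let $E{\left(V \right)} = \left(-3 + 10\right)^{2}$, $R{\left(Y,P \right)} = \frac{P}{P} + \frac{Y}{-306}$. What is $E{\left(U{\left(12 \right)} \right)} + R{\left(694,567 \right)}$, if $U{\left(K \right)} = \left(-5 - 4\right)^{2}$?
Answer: $\frac{7303}{153} \approx 47.732$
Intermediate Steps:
$U{\left(K \right)} = 81$ ($U{\left(K \right)} = \left(-9\right)^{2} = 81$)
$R{\left(Y,P \right)} = 1 - \frac{Y}{306}$ ($R{\left(Y,P \right)} = 1 + Y \left(- \frac{1}{306}\right) = 1 - \frac{Y}{306}$)
$E{\left(V \right)} = 49$ ($E{\left(V \right)} = 7^{2} = 49$)
$E{\left(U{\left(12 \right)} \right)} + R{\left(694,567 \right)} = 49 + \left(1 - \frac{347}{153}\right) = 49 - \frac{194}{153} = \frac{7303}{153}$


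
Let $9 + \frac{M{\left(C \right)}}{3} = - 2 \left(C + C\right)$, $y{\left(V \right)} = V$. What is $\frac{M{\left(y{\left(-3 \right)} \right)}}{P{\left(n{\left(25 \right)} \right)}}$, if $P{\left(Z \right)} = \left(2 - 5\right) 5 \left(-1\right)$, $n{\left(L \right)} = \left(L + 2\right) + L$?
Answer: $\frac{3}{5} \approx 0.6$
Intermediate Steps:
$n{\left(L \right)} = 2 + 2 L$ ($n{\left(L \right)} = \left(2 + L\right) + L = 2 + 2 L$)
$P{\left(Z \right)} = 15$ ($P{\left(Z \right)} = \left(-3\right) 5 \left(-1\right) = \left(-15\right) \left(-1\right) = 15$)
$M{\left(C \right)} = -27 - 12 C$ ($M{\left(C \right)} = -27 + 3 \left(- 2 \left(C + C\right)\right) = -27 + 3 \left(- 2 \cdot 2 C\right) = -27 + 3 \left(- 4 C\right) = -27 - 12 C$)
$\frac{M{\left(y{\left(-3 \right)} \right)}}{P{\left(n{\left(25 \right)} \right)}} = \frac{-27 - -36}{15} = \left(-27 + 36\right) \frac{1}{15} = 9 \cdot \frac{1}{15} = \frac{3}{5}$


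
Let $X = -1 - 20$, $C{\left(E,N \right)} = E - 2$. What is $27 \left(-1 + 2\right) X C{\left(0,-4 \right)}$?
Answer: $1134$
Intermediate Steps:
$C{\left(E,N \right)} = -2 + E$ ($C{\left(E,N \right)} = E - 2 = -2 + E$)
$X = -21$ ($X = -1 - 20 = -21$)
$27 \left(-1 + 2\right) X C{\left(0,-4 \right)} = 27 \left(-1 + 2\right) \left(-21\right) \left(-2 + 0\right) = 27 \cdot 1 \left(-21\right) \left(-2\right) = 27 \left(-21\right) \left(-2\right) = \left(-567\right) \left(-2\right) = 1134$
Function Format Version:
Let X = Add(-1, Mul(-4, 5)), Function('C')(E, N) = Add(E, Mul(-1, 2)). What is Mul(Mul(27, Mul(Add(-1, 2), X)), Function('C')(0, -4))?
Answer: 1134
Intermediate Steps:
Function('C')(E, N) = Add(-2, E) (Function('C')(E, N) = Add(E, -2) = Add(-2, E))
X = -21 (X = Add(-1, -20) = -21)
Mul(Mul(27, Mul(Add(-1, 2), X)), Function('C')(0, -4)) = Mul(Mul(27, Mul(Add(-1, 2), -21)), Add(-2, 0)) = Mul(Mul(27, Mul(1, -21)), -2) = Mul(Mul(27, -21), -2) = Mul(-567, -2) = 1134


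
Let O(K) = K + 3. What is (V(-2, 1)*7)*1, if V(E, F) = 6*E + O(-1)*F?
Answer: -70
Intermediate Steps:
O(K) = 3 + K
V(E, F) = 2*F + 6*E (V(E, F) = 6*E + (3 - 1)*F = 6*E + 2*F = 2*F + 6*E)
(V(-2, 1)*7)*1 = ((2*1 + 6*(-2))*7)*1 = ((2 - 12)*7)*1 = -10*7*1 = -70*1 = -70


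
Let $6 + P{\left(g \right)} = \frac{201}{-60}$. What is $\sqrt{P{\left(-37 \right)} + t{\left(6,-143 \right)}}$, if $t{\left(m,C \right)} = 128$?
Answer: $\frac{\sqrt{11865}}{10} \approx 10.893$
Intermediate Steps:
$P{\left(g \right)} = - \frac{187}{20}$ ($P{\left(g \right)} = -6 + \frac{201}{-60} = -6 + 201 \left(- \frac{1}{60}\right) = -6 - \frac{67}{20} = - \frac{187}{20}$)
$\sqrt{P{\left(-37 \right)} + t{\left(6,-143 \right)}} = \sqrt{- \frac{187}{20} + 128} = \sqrt{\frac{2373}{20}} = \frac{\sqrt{11865}}{10}$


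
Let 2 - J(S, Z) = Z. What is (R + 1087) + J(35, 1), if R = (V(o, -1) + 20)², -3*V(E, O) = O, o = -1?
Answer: 13513/9 ≈ 1501.4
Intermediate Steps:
V(E, O) = -O/3
J(S, Z) = 2 - Z
R = 3721/9 (R = (-⅓*(-1) + 20)² = (⅓ + 20)² = (61/3)² = 3721/9 ≈ 413.44)
(R + 1087) + J(35, 1) = (3721/9 + 1087) + (2 - 1*1) = 13504/9 + (2 - 1) = 13504/9 + 1 = 13513/9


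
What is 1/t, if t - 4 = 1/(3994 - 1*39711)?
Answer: 35717/142867 ≈ 0.25000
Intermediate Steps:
t = 142867/35717 (t = 4 + 1/(3994 - 1*39711) = 4 + 1/(3994 - 39711) = 4 + 1/(-35717) = 4 - 1/35717 = 142867/35717 ≈ 4.0000)
1/t = 1/(142867/35717) = 35717/142867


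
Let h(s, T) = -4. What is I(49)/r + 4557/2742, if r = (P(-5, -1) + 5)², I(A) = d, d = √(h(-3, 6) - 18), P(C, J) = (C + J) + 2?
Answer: 1519/914 + I*√22 ≈ 1.6619 + 4.6904*I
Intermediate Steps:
P(C, J) = 2 + C + J
d = I*√22 (d = √(-4 - 18) = √(-22) = I*√22 ≈ 4.6904*I)
I(A) = I*√22
r = 1 (r = ((2 - 5 - 1) + 5)² = (-4 + 5)² = 1² = 1)
I(49)/r + 4557/2742 = (I*√22)/1 + 4557/2742 = (I*√22)*1 + 4557*(1/2742) = I*√22 + 1519/914 = 1519/914 + I*√22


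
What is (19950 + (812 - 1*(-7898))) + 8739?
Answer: 37399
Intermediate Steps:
(19950 + (812 - 1*(-7898))) + 8739 = (19950 + (812 + 7898)) + 8739 = (19950 + 8710) + 8739 = 28660 + 8739 = 37399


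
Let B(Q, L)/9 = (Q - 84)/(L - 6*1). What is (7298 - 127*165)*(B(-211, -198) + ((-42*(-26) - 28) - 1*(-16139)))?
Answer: -15988099673/68 ≈ -2.3512e+8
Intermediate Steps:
B(Q, L) = 9*(-84 + Q)/(-6 + L) (B(Q, L) = 9*((Q - 84)/(L - 6*1)) = 9*((-84 + Q)/(L - 6)) = 9*((-84 + Q)/(-6 + L)) = 9*(-84 + Q)/(-6 + L))
(7298 - 127*165)*(B(-211, -198) + ((-42*(-26) - 28) - 1*(-16139))) = (7298 - 127*165)*(9*(-84 - 211)/(-6 - 198) + ((-42*(-26) - 28) - 1*(-16139))) = (7298 - 20955)*(9*(-295)/(-204) + ((1092 - 28) + 16139)) = -13657*(9*(-1/204)*(-295) + (1064 + 16139)) = -13657*(885/68 + 17203) = -13657*1170689/68 = -15988099673/68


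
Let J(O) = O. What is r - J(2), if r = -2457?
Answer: -2459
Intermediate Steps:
r - J(2) = -2457 - 1*2 = -2457 - 2 = -2459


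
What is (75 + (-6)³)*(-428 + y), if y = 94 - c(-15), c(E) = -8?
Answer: 45966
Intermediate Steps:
y = 102 (y = 94 - 1*(-8) = 94 + 8 = 102)
(75 + (-6)³)*(-428 + y) = (75 + (-6)³)*(-428 + 102) = (75 - 216)*(-326) = -141*(-326) = 45966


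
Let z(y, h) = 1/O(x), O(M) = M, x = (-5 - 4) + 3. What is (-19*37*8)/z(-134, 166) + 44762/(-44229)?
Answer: 1492418614/44229 ≈ 33743.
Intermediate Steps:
x = -6 (x = -9 + 3 = -6)
z(y, h) = -⅙ (z(y, h) = 1/(-6) = -⅙)
(-19*37*8)/z(-134, 166) + 44762/(-44229) = (-19*37*8)/(-⅙) + 44762/(-44229) = -703*8*(-6) + 44762*(-1/44229) = -5624*(-6) - 44762/44229 = 33744 - 44762/44229 = 1492418614/44229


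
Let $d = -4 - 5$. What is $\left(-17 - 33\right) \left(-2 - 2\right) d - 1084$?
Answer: $-2884$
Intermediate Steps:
$d = -9$
$\left(-17 - 33\right) \left(-2 - 2\right) d - 1084 = \left(-17 - 33\right) \left(-2 - 2\right) \left(-9\right) - 1084 = - 50 \left(\left(-4\right) \left(-9\right)\right) - 1084 = \left(-50\right) 36 - 1084 = -1800 - 1084 = -2884$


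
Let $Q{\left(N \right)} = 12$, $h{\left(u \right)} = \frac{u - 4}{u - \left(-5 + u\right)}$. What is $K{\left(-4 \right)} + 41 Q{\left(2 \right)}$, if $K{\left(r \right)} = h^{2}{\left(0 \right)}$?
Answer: $\frac{12316}{25} \approx 492.64$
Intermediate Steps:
$h{\left(u \right)} = - \frac{4}{5} + \frac{u}{5}$ ($h{\left(u \right)} = \frac{-4 + u}{5} = \left(-4 + u\right) \frac{1}{5} = - \frac{4}{5} + \frac{u}{5}$)
$K{\left(r \right)} = \frac{16}{25}$ ($K{\left(r \right)} = \left(- \frac{4}{5} + \frac{1}{5} \cdot 0\right)^{2} = \left(- \frac{4}{5} + 0\right)^{2} = \left(- \frac{4}{5}\right)^{2} = \frac{16}{25}$)
$K{\left(-4 \right)} + 41 Q{\left(2 \right)} = \frac{16}{25} + 41 \cdot 12 = \frac{16}{25} + 492 = \frac{12316}{25}$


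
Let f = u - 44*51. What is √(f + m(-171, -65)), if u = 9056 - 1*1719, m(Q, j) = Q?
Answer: √4922 ≈ 70.157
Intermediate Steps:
u = 7337 (u = 9056 - 1719 = 7337)
f = 5093 (f = 7337 - 44*51 = 7337 - 1*2244 = 7337 - 2244 = 5093)
√(f + m(-171, -65)) = √(5093 - 171) = √4922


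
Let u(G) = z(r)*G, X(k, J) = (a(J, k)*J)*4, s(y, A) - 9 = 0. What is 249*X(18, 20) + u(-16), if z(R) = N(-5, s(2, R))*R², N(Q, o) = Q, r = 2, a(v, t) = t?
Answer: 358880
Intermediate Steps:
s(y, A) = 9 (s(y, A) = 9 + 0 = 9)
z(R) = -5*R²
X(k, J) = 4*J*k (X(k, J) = (k*J)*4 = (J*k)*4 = 4*J*k)
u(G) = -20*G (u(G) = (-5*2²)*G = (-5*4)*G = -20*G)
249*X(18, 20) + u(-16) = 249*(4*20*18) - 20*(-16) = 249*1440 + 320 = 358560 + 320 = 358880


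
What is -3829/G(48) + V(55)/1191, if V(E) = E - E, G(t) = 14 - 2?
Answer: -3829/12 ≈ -319.08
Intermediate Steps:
G(t) = 12
V(E) = 0
-3829/G(48) + V(55)/1191 = -3829/12 + 0/1191 = -3829*1/12 + 0*(1/1191) = -3829/12 + 0 = -3829/12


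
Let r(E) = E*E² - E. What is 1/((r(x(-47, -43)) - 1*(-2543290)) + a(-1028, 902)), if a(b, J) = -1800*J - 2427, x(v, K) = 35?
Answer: 1/960103 ≈ 1.0416e-6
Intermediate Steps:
r(E) = E³ - E
a(b, J) = -2427 - 1800*J
1/((r(x(-47, -43)) - 1*(-2543290)) + a(-1028, 902)) = 1/(((35³ - 1*35) - 1*(-2543290)) + (-2427 - 1800*902)) = 1/(((42875 - 35) + 2543290) + (-2427 - 1623600)) = 1/((42840 + 2543290) - 1626027) = 1/(2586130 - 1626027) = 1/960103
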